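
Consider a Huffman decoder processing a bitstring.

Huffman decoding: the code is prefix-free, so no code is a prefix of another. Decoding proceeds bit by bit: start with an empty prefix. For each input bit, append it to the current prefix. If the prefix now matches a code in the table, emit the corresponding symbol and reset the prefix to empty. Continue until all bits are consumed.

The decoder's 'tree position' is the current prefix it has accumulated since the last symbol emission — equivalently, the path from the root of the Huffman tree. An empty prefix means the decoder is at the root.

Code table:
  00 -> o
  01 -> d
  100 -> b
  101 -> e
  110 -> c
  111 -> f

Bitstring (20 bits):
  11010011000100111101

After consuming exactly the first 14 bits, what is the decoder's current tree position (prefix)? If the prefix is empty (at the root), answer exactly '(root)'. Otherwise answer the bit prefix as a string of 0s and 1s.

Bit 0: prefix='1' (no match yet)
Bit 1: prefix='11' (no match yet)
Bit 2: prefix='110' -> emit 'c', reset
Bit 3: prefix='1' (no match yet)
Bit 4: prefix='10' (no match yet)
Bit 5: prefix='100' -> emit 'b', reset
Bit 6: prefix='1' (no match yet)
Bit 7: prefix='11' (no match yet)
Bit 8: prefix='110' -> emit 'c', reset
Bit 9: prefix='0' (no match yet)
Bit 10: prefix='00' -> emit 'o', reset
Bit 11: prefix='1' (no match yet)
Bit 12: prefix='10' (no match yet)
Bit 13: prefix='100' -> emit 'b', reset

Answer: (root)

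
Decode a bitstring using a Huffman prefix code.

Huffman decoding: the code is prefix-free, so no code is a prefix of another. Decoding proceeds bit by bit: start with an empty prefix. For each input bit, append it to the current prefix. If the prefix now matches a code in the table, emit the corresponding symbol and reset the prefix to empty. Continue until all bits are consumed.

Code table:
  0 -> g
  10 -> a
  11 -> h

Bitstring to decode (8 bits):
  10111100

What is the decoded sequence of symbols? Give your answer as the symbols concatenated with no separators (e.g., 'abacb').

Answer: ahhgg

Derivation:
Bit 0: prefix='1' (no match yet)
Bit 1: prefix='10' -> emit 'a', reset
Bit 2: prefix='1' (no match yet)
Bit 3: prefix='11' -> emit 'h', reset
Bit 4: prefix='1' (no match yet)
Bit 5: prefix='11' -> emit 'h', reset
Bit 6: prefix='0' -> emit 'g', reset
Bit 7: prefix='0' -> emit 'g', reset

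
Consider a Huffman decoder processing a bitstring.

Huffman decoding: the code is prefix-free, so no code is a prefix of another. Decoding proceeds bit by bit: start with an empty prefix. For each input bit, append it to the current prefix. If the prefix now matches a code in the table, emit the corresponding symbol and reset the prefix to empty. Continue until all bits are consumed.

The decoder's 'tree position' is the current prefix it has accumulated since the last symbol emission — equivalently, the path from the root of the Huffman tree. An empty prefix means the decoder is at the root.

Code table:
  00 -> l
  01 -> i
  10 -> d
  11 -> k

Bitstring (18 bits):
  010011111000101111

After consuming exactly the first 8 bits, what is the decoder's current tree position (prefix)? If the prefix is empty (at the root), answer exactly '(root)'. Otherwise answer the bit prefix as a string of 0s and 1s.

Answer: (root)

Derivation:
Bit 0: prefix='0' (no match yet)
Bit 1: prefix='01' -> emit 'i', reset
Bit 2: prefix='0' (no match yet)
Bit 3: prefix='00' -> emit 'l', reset
Bit 4: prefix='1' (no match yet)
Bit 5: prefix='11' -> emit 'k', reset
Bit 6: prefix='1' (no match yet)
Bit 7: prefix='11' -> emit 'k', reset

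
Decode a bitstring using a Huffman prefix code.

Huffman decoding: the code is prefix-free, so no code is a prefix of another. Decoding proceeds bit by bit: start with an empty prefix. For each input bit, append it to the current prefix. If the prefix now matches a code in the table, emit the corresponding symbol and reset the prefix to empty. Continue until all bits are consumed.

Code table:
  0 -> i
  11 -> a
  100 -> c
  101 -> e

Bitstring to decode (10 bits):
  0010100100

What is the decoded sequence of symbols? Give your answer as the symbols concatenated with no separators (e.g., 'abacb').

Answer: iieiic

Derivation:
Bit 0: prefix='0' -> emit 'i', reset
Bit 1: prefix='0' -> emit 'i', reset
Bit 2: prefix='1' (no match yet)
Bit 3: prefix='10' (no match yet)
Bit 4: prefix='101' -> emit 'e', reset
Bit 5: prefix='0' -> emit 'i', reset
Bit 6: prefix='0' -> emit 'i', reset
Bit 7: prefix='1' (no match yet)
Bit 8: prefix='10' (no match yet)
Bit 9: prefix='100' -> emit 'c', reset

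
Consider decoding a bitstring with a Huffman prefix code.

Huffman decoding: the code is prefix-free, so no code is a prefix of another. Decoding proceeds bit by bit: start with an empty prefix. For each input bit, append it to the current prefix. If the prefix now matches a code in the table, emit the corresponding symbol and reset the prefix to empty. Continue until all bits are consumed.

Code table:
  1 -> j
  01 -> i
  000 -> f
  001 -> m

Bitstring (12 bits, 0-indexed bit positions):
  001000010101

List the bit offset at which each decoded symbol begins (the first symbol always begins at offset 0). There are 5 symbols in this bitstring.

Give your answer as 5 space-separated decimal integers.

Answer: 0 3 6 8 10

Derivation:
Bit 0: prefix='0' (no match yet)
Bit 1: prefix='00' (no match yet)
Bit 2: prefix='001' -> emit 'm', reset
Bit 3: prefix='0' (no match yet)
Bit 4: prefix='00' (no match yet)
Bit 5: prefix='000' -> emit 'f', reset
Bit 6: prefix='0' (no match yet)
Bit 7: prefix='01' -> emit 'i', reset
Bit 8: prefix='0' (no match yet)
Bit 9: prefix='01' -> emit 'i', reset
Bit 10: prefix='0' (no match yet)
Bit 11: prefix='01' -> emit 'i', reset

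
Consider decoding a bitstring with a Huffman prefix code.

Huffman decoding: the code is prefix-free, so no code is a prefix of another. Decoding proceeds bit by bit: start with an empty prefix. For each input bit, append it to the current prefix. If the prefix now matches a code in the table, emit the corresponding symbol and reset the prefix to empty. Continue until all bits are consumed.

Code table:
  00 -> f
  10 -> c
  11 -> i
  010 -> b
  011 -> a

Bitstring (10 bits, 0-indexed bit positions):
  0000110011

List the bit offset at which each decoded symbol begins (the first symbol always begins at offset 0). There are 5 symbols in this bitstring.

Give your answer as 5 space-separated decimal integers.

Answer: 0 2 4 6 8

Derivation:
Bit 0: prefix='0' (no match yet)
Bit 1: prefix='00' -> emit 'f', reset
Bit 2: prefix='0' (no match yet)
Bit 3: prefix='00' -> emit 'f', reset
Bit 4: prefix='1' (no match yet)
Bit 5: prefix='11' -> emit 'i', reset
Bit 6: prefix='0' (no match yet)
Bit 7: prefix='00' -> emit 'f', reset
Bit 8: prefix='1' (no match yet)
Bit 9: prefix='11' -> emit 'i', reset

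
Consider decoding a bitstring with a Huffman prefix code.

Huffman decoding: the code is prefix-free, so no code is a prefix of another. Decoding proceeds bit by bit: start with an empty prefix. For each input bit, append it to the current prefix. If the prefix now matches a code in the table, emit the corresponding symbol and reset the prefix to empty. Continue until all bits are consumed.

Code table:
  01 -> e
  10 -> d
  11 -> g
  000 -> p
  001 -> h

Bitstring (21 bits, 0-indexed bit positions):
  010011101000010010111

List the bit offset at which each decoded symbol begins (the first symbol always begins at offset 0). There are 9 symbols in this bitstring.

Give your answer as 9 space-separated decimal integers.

Answer: 0 2 5 7 9 12 14 17 19

Derivation:
Bit 0: prefix='0' (no match yet)
Bit 1: prefix='01' -> emit 'e', reset
Bit 2: prefix='0' (no match yet)
Bit 3: prefix='00' (no match yet)
Bit 4: prefix='001' -> emit 'h', reset
Bit 5: prefix='1' (no match yet)
Bit 6: prefix='11' -> emit 'g', reset
Bit 7: prefix='0' (no match yet)
Bit 8: prefix='01' -> emit 'e', reset
Bit 9: prefix='0' (no match yet)
Bit 10: prefix='00' (no match yet)
Bit 11: prefix='000' -> emit 'p', reset
Bit 12: prefix='0' (no match yet)
Bit 13: prefix='01' -> emit 'e', reset
Bit 14: prefix='0' (no match yet)
Bit 15: prefix='00' (no match yet)
Bit 16: prefix='001' -> emit 'h', reset
Bit 17: prefix='0' (no match yet)
Bit 18: prefix='01' -> emit 'e', reset
Bit 19: prefix='1' (no match yet)
Bit 20: prefix='11' -> emit 'g', reset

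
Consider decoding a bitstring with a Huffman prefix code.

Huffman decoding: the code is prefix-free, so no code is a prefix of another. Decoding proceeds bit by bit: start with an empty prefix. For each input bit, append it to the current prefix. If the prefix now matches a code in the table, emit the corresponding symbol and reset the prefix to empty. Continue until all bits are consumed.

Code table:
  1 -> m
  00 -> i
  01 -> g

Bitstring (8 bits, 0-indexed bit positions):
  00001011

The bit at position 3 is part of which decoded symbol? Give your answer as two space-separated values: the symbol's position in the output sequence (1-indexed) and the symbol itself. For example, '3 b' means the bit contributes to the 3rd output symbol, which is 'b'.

Answer: 2 i

Derivation:
Bit 0: prefix='0' (no match yet)
Bit 1: prefix='00' -> emit 'i', reset
Bit 2: prefix='0' (no match yet)
Bit 3: prefix='00' -> emit 'i', reset
Bit 4: prefix='1' -> emit 'm', reset
Bit 5: prefix='0' (no match yet)
Bit 6: prefix='01' -> emit 'g', reset
Bit 7: prefix='1' -> emit 'm', reset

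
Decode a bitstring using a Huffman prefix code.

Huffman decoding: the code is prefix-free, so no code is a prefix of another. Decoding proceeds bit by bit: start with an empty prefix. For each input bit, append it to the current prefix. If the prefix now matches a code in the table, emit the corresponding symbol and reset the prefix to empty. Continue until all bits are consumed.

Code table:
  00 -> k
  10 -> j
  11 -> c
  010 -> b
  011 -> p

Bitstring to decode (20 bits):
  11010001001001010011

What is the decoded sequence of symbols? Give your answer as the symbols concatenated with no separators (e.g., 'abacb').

Answer: cbkjbbjp

Derivation:
Bit 0: prefix='1' (no match yet)
Bit 1: prefix='11' -> emit 'c', reset
Bit 2: prefix='0' (no match yet)
Bit 3: prefix='01' (no match yet)
Bit 4: prefix='010' -> emit 'b', reset
Bit 5: prefix='0' (no match yet)
Bit 6: prefix='00' -> emit 'k', reset
Bit 7: prefix='1' (no match yet)
Bit 8: prefix='10' -> emit 'j', reset
Bit 9: prefix='0' (no match yet)
Bit 10: prefix='01' (no match yet)
Bit 11: prefix='010' -> emit 'b', reset
Bit 12: prefix='0' (no match yet)
Bit 13: prefix='01' (no match yet)
Bit 14: prefix='010' -> emit 'b', reset
Bit 15: prefix='1' (no match yet)
Bit 16: prefix='10' -> emit 'j', reset
Bit 17: prefix='0' (no match yet)
Bit 18: prefix='01' (no match yet)
Bit 19: prefix='011' -> emit 'p', reset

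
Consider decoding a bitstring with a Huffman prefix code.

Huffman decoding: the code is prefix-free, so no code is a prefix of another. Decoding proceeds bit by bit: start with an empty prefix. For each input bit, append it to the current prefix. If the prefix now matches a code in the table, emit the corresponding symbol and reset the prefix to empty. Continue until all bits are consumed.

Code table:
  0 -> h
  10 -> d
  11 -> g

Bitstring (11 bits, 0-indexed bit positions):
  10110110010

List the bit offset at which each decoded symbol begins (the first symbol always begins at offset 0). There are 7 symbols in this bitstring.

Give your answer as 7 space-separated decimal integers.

Answer: 0 2 4 5 7 8 9

Derivation:
Bit 0: prefix='1' (no match yet)
Bit 1: prefix='10' -> emit 'd', reset
Bit 2: prefix='1' (no match yet)
Bit 3: prefix='11' -> emit 'g', reset
Bit 4: prefix='0' -> emit 'h', reset
Bit 5: prefix='1' (no match yet)
Bit 6: prefix='11' -> emit 'g', reset
Bit 7: prefix='0' -> emit 'h', reset
Bit 8: prefix='0' -> emit 'h', reset
Bit 9: prefix='1' (no match yet)
Bit 10: prefix='10' -> emit 'd', reset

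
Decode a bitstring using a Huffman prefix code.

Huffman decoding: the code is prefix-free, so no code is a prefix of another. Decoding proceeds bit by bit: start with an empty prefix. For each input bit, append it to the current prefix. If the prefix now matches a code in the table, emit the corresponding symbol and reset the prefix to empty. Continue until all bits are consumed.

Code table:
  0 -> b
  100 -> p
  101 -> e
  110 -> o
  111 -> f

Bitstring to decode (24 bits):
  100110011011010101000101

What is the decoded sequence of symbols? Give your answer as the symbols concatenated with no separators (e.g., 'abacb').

Answer: pobooebpbe

Derivation:
Bit 0: prefix='1' (no match yet)
Bit 1: prefix='10' (no match yet)
Bit 2: prefix='100' -> emit 'p', reset
Bit 3: prefix='1' (no match yet)
Bit 4: prefix='11' (no match yet)
Bit 5: prefix='110' -> emit 'o', reset
Bit 6: prefix='0' -> emit 'b', reset
Bit 7: prefix='1' (no match yet)
Bit 8: prefix='11' (no match yet)
Bit 9: prefix='110' -> emit 'o', reset
Bit 10: prefix='1' (no match yet)
Bit 11: prefix='11' (no match yet)
Bit 12: prefix='110' -> emit 'o', reset
Bit 13: prefix='1' (no match yet)
Bit 14: prefix='10' (no match yet)
Bit 15: prefix='101' -> emit 'e', reset
Bit 16: prefix='0' -> emit 'b', reset
Bit 17: prefix='1' (no match yet)
Bit 18: prefix='10' (no match yet)
Bit 19: prefix='100' -> emit 'p', reset
Bit 20: prefix='0' -> emit 'b', reset
Bit 21: prefix='1' (no match yet)
Bit 22: prefix='10' (no match yet)
Bit 23: prefix='101' -> emit 'e', reset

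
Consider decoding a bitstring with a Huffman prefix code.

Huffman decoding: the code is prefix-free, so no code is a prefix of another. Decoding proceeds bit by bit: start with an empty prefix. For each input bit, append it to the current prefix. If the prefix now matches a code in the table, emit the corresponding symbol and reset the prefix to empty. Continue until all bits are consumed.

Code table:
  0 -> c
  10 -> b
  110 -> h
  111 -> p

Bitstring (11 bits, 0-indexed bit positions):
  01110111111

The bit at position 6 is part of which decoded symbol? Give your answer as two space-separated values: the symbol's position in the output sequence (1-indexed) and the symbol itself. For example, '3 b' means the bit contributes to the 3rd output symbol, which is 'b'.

Answer: 4 p

Derivation:
Bit 0: prefix='0' -> emit 'c', reset
Bit 1: prefix='1' (no match yet)
Bit 2: prefix='11' (no match yet)
Bit 3: prefix='111' -> emit 'p', reset
Bit 4: prefix='0' -> emit 'c', reset
Bit 5: prefix='1' (no match yet)
Bit 6: prefix='11' (no match yet)
Bit 7: prefix='111' -> emit 'p', reset
Bit 8: prefix='1' (no match yet)
Bit 9: prefix='11' (no match yet)
Bit 10: prefix='111' -> emit 'p', reset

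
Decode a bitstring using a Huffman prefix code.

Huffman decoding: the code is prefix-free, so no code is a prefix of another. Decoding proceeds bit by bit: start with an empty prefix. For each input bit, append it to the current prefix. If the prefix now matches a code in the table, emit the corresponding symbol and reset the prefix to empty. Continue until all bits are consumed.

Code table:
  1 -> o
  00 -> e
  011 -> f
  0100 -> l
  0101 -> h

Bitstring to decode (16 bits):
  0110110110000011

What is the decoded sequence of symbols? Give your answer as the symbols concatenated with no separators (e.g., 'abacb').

Answer: fffeef

Derivation:
Bit 0: prefix='0' (no match yet)
Bit 1: prefix='01' (no match yet)
Bit 2: prefix='011' -> emit 'f', reset
Bit 3: prefix='0' (no match yet)
Bit 4: prefix='01' (no match yet)
Bit 5: prefix='011' -> emit 'f', reset
Bit 6: prefix='0' (no match yet)
Bit 7: prefix='01' (no match yet)
Bit 8: prefix='011' -> emit 'f', reset
Bit 9: prefix='0' (no match yet)
Bit 10: prefix='00' -> emit 'e', reset
Bit 11: prefix='0' (no match yet)
Bit 12: prefix='00' -> emit 'e', reset
Bit 13: prefix='0' (no match yet)
Bit 14: prefix='01' (no match yet)
Bit 15: prefix='011' -> emit 'f', reset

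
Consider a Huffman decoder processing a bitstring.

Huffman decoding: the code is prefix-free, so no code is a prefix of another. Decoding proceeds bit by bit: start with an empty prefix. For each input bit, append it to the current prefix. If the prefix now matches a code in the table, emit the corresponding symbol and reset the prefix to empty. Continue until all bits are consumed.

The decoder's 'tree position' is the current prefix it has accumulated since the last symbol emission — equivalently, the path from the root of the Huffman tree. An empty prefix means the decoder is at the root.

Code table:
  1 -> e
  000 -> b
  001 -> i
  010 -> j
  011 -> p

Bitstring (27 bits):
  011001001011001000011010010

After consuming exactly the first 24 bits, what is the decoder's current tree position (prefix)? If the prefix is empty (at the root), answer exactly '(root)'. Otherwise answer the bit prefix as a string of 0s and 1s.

Answer: (root)

Derivation:
Bit 0: prefix='0' (no match yet)
Bit 1: prefix='01' (no match yet)
Bit 2: prefix='011' -> emit 'p', reset
Bit 3: prefix='0' (no match yet)
Bit 4: prefix='00' (no match yet)
Bit 5: prefix='001' -> emit 'i', reset
Bit 6: prefix='0' (no match yet)
Bit 7: prefix='00' (no match yet)
Bit 8: prefix='001' -> emit 'i', reset
Bit 9: prefix='0' (no match yet)
Bit 10: prefix='01' (no match yet)
Bit 11: prefix='011' -> emit 'p', reset
Bit 12: prefix='0' (no match yet)
Bit 13: prefix='00' (no match yet)
Bit 14: prefix='001' -> emit 'i', reset
Bit 15: prefix='0' (no match yet)
Bit 16: prefix='00' (no match yet)
Bit 17: prefix='000' -> emit 'b', reset
Bit 18: prefix='0' (no match yet)
Bit 19: prefix='01' (no match yet)
Bit 20: prefix='011' -> emit 'p', reset
Bit 21: prefix='0' (no match yet)
Bit 22: prefix='01' (no match yet)
Bit 23: prefix='010' -> emit 'j', reset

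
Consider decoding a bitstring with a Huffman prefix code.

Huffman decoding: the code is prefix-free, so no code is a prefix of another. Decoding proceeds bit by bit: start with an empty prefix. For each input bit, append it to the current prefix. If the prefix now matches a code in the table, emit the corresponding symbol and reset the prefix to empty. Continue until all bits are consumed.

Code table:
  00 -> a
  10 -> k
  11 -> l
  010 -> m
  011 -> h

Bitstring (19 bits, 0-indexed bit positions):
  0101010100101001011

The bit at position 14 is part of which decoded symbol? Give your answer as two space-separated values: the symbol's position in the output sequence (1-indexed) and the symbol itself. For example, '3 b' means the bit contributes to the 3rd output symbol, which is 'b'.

Bit 0: prefix='0' (no match yet)
Bit 1: prefix='01' (no match yet)
Bit 2: prefix='010' -> emit 'm', reset
Bit 3: prefix='1' (no match yet)
Bit 4: prefix='10' -> emit 'k', reset
Bit 5: prefix='1' (no match yet)
Bit 6: prefix='10' -> emit 'k', reset
Bit 7: prefix='1' (no match yet)
Bit 8: prefix='10' -> emit 'k', reset
Bit 9: prefix='0' (no match yet)
Bit 10: prefix='01' (no match yet)
Bit 11: prefix='010' -> emit 'm', reset
Bit 12: prefix='1' (no match yet)
Bit 13: prefix='10' -> emit 'k', reset
Bit 14: prefix='0' (no match yet)
Bit 15: prefix='01' (no match yet)
Bit 16: prefix='010' -> emit 'm', reset
Bit 17: prefix='1' (no match yet)
Bit 18: prefix='11' -> emit 'l', reset

Answer: 7 m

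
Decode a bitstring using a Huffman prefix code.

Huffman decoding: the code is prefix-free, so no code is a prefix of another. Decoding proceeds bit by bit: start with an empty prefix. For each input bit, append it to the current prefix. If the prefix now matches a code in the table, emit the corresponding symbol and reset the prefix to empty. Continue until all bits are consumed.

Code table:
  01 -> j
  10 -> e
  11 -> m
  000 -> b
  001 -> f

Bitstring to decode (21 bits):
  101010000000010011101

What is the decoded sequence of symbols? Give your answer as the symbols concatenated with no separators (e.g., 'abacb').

Answer: eeebbjfmj

Derivation:
Bit 0: prefix='1' (no match yet)
Bit 1: prefix='10' -> emit 'e', reset
Bit 2: prefix='1' (no match yet)
Bit 3: prefix='10' -> emit 'e', reset
Bit 4: prefix='1' (no match yet)
Bit 5: prefix='10' -> emit 'e', reset
Bit 6: prefix='0' (no match yet)
Bit 7: prefix='00' (no match yet)
Bit 8: prefix='000' -> emit 'b', reset
Bit 9: prefix='0' (no match yet)
Bit 10: prefix='00' (no match yet)
Bit 11: prefix='000' -> emit 'b', reset
Bit 12: prefix='0' (no match yet)
Bit 13: prefix='01' -> emit 'j', reset
Bit 14: prefix='0' (no match yet)
Bit 15: prefix='00' (no match yet)
Bit 16: prefix='001' -> emit 'f', reset
Bit 17: prefix='1' (no match yet)
Bit 18: prefix='11' -> emit 'm', reset
Bit 19: prefix='0' (no match yet)
Bit 20: prefix='01' -> emit 'j', reset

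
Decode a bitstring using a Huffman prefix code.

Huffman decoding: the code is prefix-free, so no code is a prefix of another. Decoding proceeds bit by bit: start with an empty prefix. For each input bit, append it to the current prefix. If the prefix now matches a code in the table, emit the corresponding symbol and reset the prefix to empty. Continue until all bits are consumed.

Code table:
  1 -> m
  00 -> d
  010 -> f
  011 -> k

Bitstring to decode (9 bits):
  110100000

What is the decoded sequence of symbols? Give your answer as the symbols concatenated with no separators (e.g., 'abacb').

Answer: mmfdd

Derivation:
Bit 0: prefix='1' -> emit 'm', reset
Bit 1: prefix='1' -> emit 'm', reset
Bit 2: prefix='0' (no match yet)
Bit 3: prefix='01' (no match yet)
Bit 4: prefix='010' -> emit 'f', reset
Bit 5: prefix='0' (no match yet)
Bit 6: prefix='00' -> emit 'd', reset
Bit 7: prefix='0' (no match yet)
Bit 8: prefix='00' -> emit 'd', reset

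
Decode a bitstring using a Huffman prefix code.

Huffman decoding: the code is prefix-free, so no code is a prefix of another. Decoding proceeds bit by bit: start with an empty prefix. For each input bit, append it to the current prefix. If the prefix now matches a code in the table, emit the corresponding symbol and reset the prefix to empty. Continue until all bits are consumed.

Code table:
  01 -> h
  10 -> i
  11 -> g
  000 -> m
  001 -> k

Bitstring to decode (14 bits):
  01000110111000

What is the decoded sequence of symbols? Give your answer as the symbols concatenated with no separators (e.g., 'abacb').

Answer: hmghgm

Derivation:
Bit 0: prefix='0' (no match yet)
Bit 1: prefix='01' -> emit 'h', reset
Bit 2: prefix='0' (no match yet)
Bit 3: prefix='00' (no match yet)
Bit 4: prefix='000' -> emit 'm', reset
Bit 5: prefix='1' (no match yet)
Bit 6: prefix='11' -> emit 'g', reset
Bit 7: prefix='0' (no match yet)
Bit 8: prefix='01' -> emit 'h', reset
Bit 9: prefix='1' (no match yet)
Bit 10: prefix='11' -> emit 'g', reset
Bit 11: prefix='0' (no match yet)
Bit 12: prefix='00' (no match yet)
Bit 13: prefix='000' -> emit 'm', reset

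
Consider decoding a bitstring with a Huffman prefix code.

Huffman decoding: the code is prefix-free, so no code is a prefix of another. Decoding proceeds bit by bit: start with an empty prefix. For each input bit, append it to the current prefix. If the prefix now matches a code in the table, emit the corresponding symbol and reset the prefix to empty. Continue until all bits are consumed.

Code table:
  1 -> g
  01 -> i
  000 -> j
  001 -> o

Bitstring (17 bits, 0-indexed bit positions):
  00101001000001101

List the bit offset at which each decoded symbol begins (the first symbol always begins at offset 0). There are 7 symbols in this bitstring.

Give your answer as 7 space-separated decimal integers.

Answer: 0 3 5 8 11 14 15

Derivation:
Bit 0: prefix='0' (no match yet)
Bit 1: prefix='00' (no match yet)
Bit 2: prefix='001' -> emit 'o', reset
Bit 3: prefix='0' (no match yet)
Bit 4: prefix='01' -> emit 'i', reset
Bit 5: prefix='0' (no match yet)
Bit 6: prefix='00' (no match yet)
Bit 7: prefix='001' -> emit 'o', reset
Bit 8: prefix='0' (no match yet)
Bit 9: prefix='00' (no match yet)
Bit 10: prefix='000' -> emit 'j', reset
Bit 11: prefix='0' (no match yet)
Bit 12: prefix='00' (no match yet)
Bit 13: prefix='001' -> emit 'o', reset
Bit 14: prefix='1' -> emit 'g', reset
Bit 15: prefix='0' (no match yet)
Bit 16: prefix='01' -> emit 'i', reset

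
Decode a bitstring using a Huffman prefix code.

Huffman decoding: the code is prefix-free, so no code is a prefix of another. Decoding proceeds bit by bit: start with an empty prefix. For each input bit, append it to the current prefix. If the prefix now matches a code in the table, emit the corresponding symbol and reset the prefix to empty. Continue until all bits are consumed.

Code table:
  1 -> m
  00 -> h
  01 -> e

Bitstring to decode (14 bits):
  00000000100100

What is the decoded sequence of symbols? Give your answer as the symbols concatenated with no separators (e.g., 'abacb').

Answer: hhhhmhmh

Derivation:
Bit 0: prefix='0' (no match yet)
Bit 1: prefix='00' -> emit 'h', reset
Bit 2: prefix='0' (no match yet)
Bit 3: prefix='00' -> emit 'h', reset
Bit 4: prefix='0' (no match yet)
Bit 5: prefix='00' -> emit 'h', reset
Bit 6: prefix='0' (no match yet)
Bit 7: prefix='00' -> emit 'h', reset
Bit 8: prefix='1' -> emit 'm', reset
Bit 9: prefix='0' (no match yet)
Bit 10: prefix='00' -> emit 'h', reset
Bit 11: prefix='1' -> emit 'm', reset
Bit 12: prefix='0' (no match yet)
Bit 13: prefix='00' -> emit 'h', reset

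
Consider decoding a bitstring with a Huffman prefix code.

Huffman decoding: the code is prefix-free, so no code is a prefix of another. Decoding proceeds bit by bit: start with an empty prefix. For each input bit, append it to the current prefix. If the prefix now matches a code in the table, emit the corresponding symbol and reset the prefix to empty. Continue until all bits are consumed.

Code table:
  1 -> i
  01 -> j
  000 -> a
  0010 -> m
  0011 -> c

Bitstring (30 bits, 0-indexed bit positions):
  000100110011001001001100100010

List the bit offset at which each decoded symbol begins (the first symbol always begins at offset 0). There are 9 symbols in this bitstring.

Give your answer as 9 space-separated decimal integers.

Bit 0: prefix='0' (no match yet)
Bit 1: prefix='00' (no match yet)
Bit 2: prefix='000' -> emit 'a', reset
Bit 3: prefix='1' -> emit 'i', reset
Bit 4: prefix='0' (no match yet)
Bit 5: prefix='00' (no match yet)
Bit 6: prefix='001' (no match yet)
Bit 7: prefix='0011' -> emit 'c', reset
Bit 8: prefix='0' (no match yet)
Bit 9: prefix='00' (no match yet)
Bit 10: prefix='001' (no match yet)
Bit 11: prefix='0011' -> emit 'c', reset
Bit 12: prefix='0' (no match yet)
Bit 13: prefix='00' (no match yet)
Bit 14: prefix='001' (no match yet)
Bit 15: prefix='0010' -> emit 'm', reset
Bit 16: prefix='0' (no match yet)
Bit 17: prefix='01' -> emit 'j', reset
Bit 18: prefix='0' (no match yet)
Bit 19: prefix='00' (no match yet)
Bit 20: prefix='001' (no match yet)
Bit 21: prefix='0011' -> emit 'c', reset
Bit 22: prefix='0' (no match yet)
Bit 23: prefix='00' (no match yet)
Bit 24: prefix='001' (no match yet)
Bit 25: prefix='0010' -> emit 'm', reset
Bit 26: prefix='0' (no match yet)
Bit 27: prefix='00' (no match yet)
Bit 28: prefix='001' (no match yet)
Bit 29: prefix='0010' -> emit 'm', reset

Answer: 0 3 4 8 12 16 18 22 26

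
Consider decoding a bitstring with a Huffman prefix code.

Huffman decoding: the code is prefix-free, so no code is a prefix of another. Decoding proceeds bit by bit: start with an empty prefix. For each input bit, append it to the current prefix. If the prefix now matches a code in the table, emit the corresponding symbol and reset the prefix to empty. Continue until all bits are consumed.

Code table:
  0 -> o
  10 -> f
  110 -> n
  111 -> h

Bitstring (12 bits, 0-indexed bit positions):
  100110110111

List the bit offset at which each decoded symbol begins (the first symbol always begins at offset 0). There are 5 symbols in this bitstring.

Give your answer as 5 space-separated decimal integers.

Answer: 0 2 3 6 9

Derivation:
Bit 0: prefix='1' (no match yet)
Bit 1: prefix='10' -> emit 'f', reset
Bit 2: prefix='0' -> emit 'o', reset
Bit 3: prefix='1' (no match yet)
Bit 4: prefix='11' (no match yet)
Bit 5: prefix='110' -> emit 'n', reset
Bit 6: prefix='1' (no match yet)
Bit 7: prefix='11' (no match yet)
Bit 8: prefix='110' -> emit 'n', reset
Bit 9: prefix='1' (no match yet)
Bit 10: prefix='11' (no match yet)
Bit 11: prefix='111' -> emit 'h', reset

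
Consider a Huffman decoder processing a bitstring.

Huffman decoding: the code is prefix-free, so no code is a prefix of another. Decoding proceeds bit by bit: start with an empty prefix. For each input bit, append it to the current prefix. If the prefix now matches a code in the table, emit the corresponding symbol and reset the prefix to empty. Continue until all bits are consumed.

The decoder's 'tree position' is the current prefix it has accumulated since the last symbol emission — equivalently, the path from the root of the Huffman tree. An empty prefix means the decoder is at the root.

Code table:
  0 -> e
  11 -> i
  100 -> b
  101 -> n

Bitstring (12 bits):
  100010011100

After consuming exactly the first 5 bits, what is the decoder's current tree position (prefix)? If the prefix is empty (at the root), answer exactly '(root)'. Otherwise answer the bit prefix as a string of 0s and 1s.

Bit 0: prefix='1' (no match yet)
Bit 1: prefix='10' (no match yet)
Bit 2: prefix='100' -> emit 'b', reset
Bit 3: prefix='0' -> emit 'e', reset
Bit 4: prefix='1' (no match yet)

Answer: 1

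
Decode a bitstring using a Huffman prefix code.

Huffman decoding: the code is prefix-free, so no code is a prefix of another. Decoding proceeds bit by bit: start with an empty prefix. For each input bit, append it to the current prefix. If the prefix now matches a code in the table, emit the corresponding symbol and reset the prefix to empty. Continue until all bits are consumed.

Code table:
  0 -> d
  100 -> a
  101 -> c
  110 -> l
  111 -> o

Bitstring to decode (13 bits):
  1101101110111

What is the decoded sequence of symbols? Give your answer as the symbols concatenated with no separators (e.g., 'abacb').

Answer: llodo

Derivation:
Bit 0: prefix='1' (no match yet)
Bit 1: prefix='11' (no match yet)
Bit 2: prefix='110' -> emit 'l', reset
Bit 3: prefix='1' (no match yet)
Bit 4: prefix='11' (no match yet)
Bit 5: prefix='110' -> emit 'l', reset
Bit 6: prefix='1' (no match yet)
Bit 7: prefix='11' (no match yet)
Bit 8: prefix='111' -> emit 'o', reset
Bit 9: prefix='0' -> emit 'd', reset
Bit 10: prefix='1' (no match yet)
Bit 11: prefix='11' (no match yet)
Bit 12: prefix='111' -> emit 'o', reset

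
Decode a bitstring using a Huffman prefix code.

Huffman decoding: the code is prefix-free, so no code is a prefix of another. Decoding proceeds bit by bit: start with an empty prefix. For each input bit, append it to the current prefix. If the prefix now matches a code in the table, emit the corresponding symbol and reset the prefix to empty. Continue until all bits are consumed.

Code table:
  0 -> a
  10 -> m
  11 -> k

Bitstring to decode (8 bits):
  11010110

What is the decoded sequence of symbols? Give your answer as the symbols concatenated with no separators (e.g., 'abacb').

Bit 0: prefix='1' (no match yet)
Bit 1: prefix='11' -> emit 'k', reset
Bit 2: prefix='0' -> emit 'a', reset
Bit 3: prefix='1' (no match yet)
Bit 4: prefix='10' -> emit 'm', reset
Bit 5: prefix='1' (no match yet)
Bit 6: prefix='11' -> emit 'k', reset
Bit 7: prefix='0' -> emit 'a', reset

Answer: kamka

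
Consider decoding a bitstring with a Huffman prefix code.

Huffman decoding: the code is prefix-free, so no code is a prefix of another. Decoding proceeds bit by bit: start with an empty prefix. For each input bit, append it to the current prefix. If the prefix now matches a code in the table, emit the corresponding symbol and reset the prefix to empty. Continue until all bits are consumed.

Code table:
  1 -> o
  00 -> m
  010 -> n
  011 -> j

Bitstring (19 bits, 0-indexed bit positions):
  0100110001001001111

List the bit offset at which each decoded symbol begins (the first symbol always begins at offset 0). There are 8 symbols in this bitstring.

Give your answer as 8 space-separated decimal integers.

Answer: 0 3 6 8 11 14 17 18

Derivation:
Bit 0: prefix='0' (no match yet)
Bit 1: prefix='01' (no match yet)
Bit 2: prefix='010' -> emit 'n', reset
Bit 3: prefix='0' (no match yet)
Bit 4: prefix='01' (no match yet)
Bit 5: prefix='011' -> emit 'j', reset
Bit 6: prefix='0' (no match yet)
Bit 7: prefix='00' -> emit 'm', reset
Bit 8: prefix='0' (no match yet)
Bit 9: prefix='01' (no match yet)
Bit 10: prefix='010' -> emit 'n', reset
Bit 11: prefix='0' (no match yet)
Bit 12: prefix='01' (no match yet)
Bit 13: prefix='010' -> emit 'n', reset
Bit 14: prefix='0' (no match yet)
Bit 15: prefix='01' (no match yet)
Bit 16: prefix='011' -> emit 'j', reset
Bit 17: prefix='1' -> emit 'o', reset
Bit 18: prefix='1' -> emit 'o', reset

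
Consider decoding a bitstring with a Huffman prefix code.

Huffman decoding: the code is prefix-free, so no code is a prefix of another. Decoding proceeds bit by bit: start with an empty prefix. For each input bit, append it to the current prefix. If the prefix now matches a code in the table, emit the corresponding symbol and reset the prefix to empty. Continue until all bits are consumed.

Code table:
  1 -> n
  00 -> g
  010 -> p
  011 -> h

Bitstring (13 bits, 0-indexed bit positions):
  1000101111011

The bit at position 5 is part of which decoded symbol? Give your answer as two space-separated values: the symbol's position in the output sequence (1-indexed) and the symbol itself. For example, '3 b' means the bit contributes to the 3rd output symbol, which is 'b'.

Bit 0: prefix='1' -> emit 'n', reset
Bit 1: prefix='0' (no match yet)
Bit 2: prefix='00' -> emit 'g', reset
Bit 3: prefix='0' (no match yet)
Bit 4: prefix='01' (no match yet)
Bit 5: prefix='010' -> emit 'p', reset
Bit 6: prefix='1' -> emit 'n', reset
Bit 7: prefix='1' -> emit 'n', reset
Bit 8: prefix='1' -> emit 'n', reset
Bit 9: prefix='1' -> emit 'n', reset

Answer: 3 p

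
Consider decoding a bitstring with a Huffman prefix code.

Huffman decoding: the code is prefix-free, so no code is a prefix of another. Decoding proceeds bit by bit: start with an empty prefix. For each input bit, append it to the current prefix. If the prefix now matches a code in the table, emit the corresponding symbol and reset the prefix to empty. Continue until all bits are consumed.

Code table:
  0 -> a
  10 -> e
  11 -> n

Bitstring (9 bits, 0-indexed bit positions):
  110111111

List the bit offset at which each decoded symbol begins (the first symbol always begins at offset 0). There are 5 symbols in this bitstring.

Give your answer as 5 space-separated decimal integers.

Answer: 0 2 3 5 7

Derivation:
Bit 0: prefix='1' (no match yet)
Bit 1: prefix='11' -> emit 'n', reset
Bit 2: prefix='0' -> emit 'a', reset
Bit 3: prefix='1' (no match yet)
Bit 4: prefix='11' -> emit 'n', reset
Bit 5: prefix='1' (no match yet)
Bit 6: prefix='11' -> emit 'n', reset
Bit 7: prefix='1' (no match yet)
Bit 8: prefix='11' -> emit 'n', reset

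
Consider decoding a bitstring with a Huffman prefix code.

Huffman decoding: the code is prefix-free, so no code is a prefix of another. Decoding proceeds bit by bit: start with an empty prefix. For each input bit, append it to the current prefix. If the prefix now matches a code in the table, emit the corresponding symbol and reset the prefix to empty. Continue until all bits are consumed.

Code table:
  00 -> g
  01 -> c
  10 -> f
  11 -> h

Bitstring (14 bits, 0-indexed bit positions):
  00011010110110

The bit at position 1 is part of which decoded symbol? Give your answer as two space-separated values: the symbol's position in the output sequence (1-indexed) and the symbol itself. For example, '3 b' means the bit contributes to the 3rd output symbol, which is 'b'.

Bit 0: prefix='0' (no match yet)
Bit 1: prefix='00' -> emit 'g', reset
Bit 2: prefix='0' (no match yet)
Bit 3: prefix='01' -> emit 'c', reset
Bit 4: prefix='1' (no match yet)
Bit 5: prefix='10' -> emit 'f', reset

Answer: 1 g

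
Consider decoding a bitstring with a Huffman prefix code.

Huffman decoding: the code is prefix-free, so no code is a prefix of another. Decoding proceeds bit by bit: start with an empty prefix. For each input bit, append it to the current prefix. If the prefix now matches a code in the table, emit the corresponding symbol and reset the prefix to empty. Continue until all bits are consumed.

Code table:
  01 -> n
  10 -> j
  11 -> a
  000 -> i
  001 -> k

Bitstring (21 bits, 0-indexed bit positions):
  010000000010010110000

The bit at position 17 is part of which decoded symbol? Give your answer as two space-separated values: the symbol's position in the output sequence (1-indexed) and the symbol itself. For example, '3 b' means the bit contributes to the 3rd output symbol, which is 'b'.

Bit 0: prefix='0' (no match yet)
Bit 1: prefix='01' -> emit 'n', reset
Bit 2: prefix='0' (no match yet)
Bit 3: prefix='00' (no match yet)
Bit 4: prefix='000' -> emit 'i', reset
Bit 5: prefix='0' (no match yet)
Bit 6: prefix='00' (no match yet)
Bit 7: prefix='000' -> emit 'i', reset
Bit 8: prefix='0' (no match yet)
Bit 9: prefix='00' (no match yet)
Bit 10: prefix='001' -> emit 'k', reset
Bit 11: prefix='0' (no match yet)
Bit 12: prefix='00' (no match yet)
Bit 13: prefix='001' -> emit 'k', reset
Bit 14: prefix='0' (no match yet)
Bit 15: prefix='01' -> emit 'n', reset
Bit 16: prefix='1' (no match yet)
Bit 17: prefix='10' -> emit 'j', reset
Bit 18: prefix='0' (no match yet)
Bit 19: prefix='00' (no match yet)
Bit 20: prefix='000' -> emit 'i', reset

Answer: 7 j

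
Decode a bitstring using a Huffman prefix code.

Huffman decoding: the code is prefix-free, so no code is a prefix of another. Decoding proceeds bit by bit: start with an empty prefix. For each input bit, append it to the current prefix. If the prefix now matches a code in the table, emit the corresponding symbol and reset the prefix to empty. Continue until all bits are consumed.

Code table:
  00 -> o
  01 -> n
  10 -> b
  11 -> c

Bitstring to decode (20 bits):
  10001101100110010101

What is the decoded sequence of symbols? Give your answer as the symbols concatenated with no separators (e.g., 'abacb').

Bit 0: prefix='1' (no match yet)
Bit 1: prefix='10' -> emit 'b', reset
Bit 2: prefix='0' (no match yet)
Bit 3: prefix='00' -> emit 'o', reset
Bit 4: prefix='1' (no match yet)
Bit 5: prefix='11' -> emit 'c', reset
Bit 6: prefix='0' (no match yet)
Bit 7: prefix='01' -> emit 'n', reset
Bit 8: prefix='1' (no match yet)
Bit 9: prefix='10' -> emit 'b', reset
Bit 10: prefix='0' (no match yet)
Bit 11: prefix='01' -> emit 'n', reset
Bit 12: prefix='1' (no match yet)
Bit 13: prefix='10' -> emit 'b', reset
Bit 14: prefix='0' (no match yet)
Bit 15: prefix='01' -> emit 'n', reset
Bit 16: prefix='0' (no match yet)
Bit 17: prefix='01' -> emit 'n', reset
Bit 18: prefix='0' (no match yet)
Bit 19: prefix='01' -> emit 'n', reset

Answer: bocnbnbnnn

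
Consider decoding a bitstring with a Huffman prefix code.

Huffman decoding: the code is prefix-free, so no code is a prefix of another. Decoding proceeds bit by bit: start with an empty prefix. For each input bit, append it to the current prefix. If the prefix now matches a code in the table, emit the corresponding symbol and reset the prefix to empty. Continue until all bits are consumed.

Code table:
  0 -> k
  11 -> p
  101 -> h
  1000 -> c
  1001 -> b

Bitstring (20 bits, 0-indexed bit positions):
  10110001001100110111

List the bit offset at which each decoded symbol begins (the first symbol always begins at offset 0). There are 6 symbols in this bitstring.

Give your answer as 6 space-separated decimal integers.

Answer: 0 3 7 11 15 18

Derivation:
Bit 0: prefix='1' (no match yet)
Bit 1: prefix='10' (no match yet)
Bit 2: prefix='101' -> emit 'h', reset
Bit 3: prefix='1' (no match yet)
Bit 4: prefix='10' (no match yet)
Bit 5: prefix='100' (no match yet)
Bit 6: prefix='1000' -> emit 'c', reset
Bit 7: prefix='1' (no match yet)
Bit 8: prefix='10' (no match yet)
Bit 9: prefix='100' (no match yet)
Bit 10: prefix='1001' -> emit 'b', reset
Bit 11: prefix='1' (no match yet)
Bit 12: prefix='10' (no match yet)
Bit 13: prefix='100' (no match yet)
Bit 14: prefix='1001' -> emit 'b', reset
Bit 15: prefix='1' (no match yet)
Bit 16: prefix='10' (no match yet)
Bit 17: prefix='101' -> emit 'h', reset
Bit 18: prefix='1' (no match yet)
Bit 19: prefix='11' -> emit 'p', reset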